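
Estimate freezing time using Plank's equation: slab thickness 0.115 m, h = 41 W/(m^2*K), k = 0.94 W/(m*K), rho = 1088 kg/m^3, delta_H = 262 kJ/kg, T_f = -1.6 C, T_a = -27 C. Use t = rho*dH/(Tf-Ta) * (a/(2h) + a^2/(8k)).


dT = -1.6 - (-27) = 25.4 K
term1 = a/(2h) = 0.115/(2*41) = 0.001402439024
term2 = a^2/(8k) = 0.115^2/(8*0.94) = 0.001758643617
t = rho*dH*1000/dT * (term1 + term2)
t = 1088*262*1000/25.4 * (0.001402439024 + 0.001758643617)
t = 35476 s

35476


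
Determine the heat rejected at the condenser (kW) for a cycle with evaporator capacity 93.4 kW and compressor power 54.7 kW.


Q_cond = Q_evap + W
Q_cond = 93.4 + 54.7
Q_cond = 148.1 kW

148.1


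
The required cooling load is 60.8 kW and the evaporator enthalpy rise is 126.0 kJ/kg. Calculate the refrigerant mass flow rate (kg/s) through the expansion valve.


m_dot = Q / dh
m_dot = 60.8 / 126.0
m_dot = 0.4825 kg/s

0.4825


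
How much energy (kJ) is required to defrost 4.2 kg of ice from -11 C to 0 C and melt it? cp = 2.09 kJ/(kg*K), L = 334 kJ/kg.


Sensible heat = cp * dT = 2.09 * 11 = 22.99 kJ/kg
Total per kg = 22.99 + 334 = 356.99 kJ/kg
Q = m * total = 4.2 * 356.99
Q = 1499.4 kJ

1499.4


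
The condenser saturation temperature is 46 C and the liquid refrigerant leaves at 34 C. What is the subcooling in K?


Subcooling = T_cond - T_liquid
Subcooling = 46 - 34
Subcooling = 12 K

12


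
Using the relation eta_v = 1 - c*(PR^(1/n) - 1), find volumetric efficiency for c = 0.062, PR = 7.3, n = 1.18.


PR^(1/n) = 7.3^(1/1.18) = 5.39050611
eta_v = 1 - 0.062 * (5.39050611 - 1)
eta_v = 0.7278

0.7278


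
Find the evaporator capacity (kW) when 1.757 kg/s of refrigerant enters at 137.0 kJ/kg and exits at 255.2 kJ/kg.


dh = 255.2 - 137.0 = 118.2 kJ/kg
Q_evap = m_dot * dh = 1.757 * 118.2
Q_evap = 207.68 kW

207.68


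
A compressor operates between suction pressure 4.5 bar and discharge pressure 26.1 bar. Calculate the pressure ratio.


PR = P_high / P_low
PR = 26.1 / 4.5
PR = 5.8

5.8


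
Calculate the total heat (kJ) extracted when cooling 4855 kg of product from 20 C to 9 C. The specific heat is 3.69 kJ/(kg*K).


dT = 20 - (9) = 11 K
Q = m * cp * dT = 4855 * 3.69 * 11
Q = 197064 kJ

197064


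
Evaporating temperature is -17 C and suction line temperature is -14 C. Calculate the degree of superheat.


Superheat = T_suction - T_evap
Superheat = -14 - (-17)
Superheat = 3 K

3


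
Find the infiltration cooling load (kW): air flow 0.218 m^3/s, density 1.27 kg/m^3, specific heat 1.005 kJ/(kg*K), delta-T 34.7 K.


Q = V_dot * rho * cp * dT
Q = 0.218 * 1.27 * 1.005 * 34.7
Q = 9.655 kW

9.655


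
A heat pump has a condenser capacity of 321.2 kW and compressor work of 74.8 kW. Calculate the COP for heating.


COP_hp = Q_cond / W
COP_hp = 321.2 / 74.8
COP_hp = 4.294

4.294


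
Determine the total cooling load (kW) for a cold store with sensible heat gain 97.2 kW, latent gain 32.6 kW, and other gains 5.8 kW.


Q_total = Q_s + Q_l + Q_misc
Q_total = 97.2 + 32.6 + 5.8
Q_total = 135.6 kW

135.6


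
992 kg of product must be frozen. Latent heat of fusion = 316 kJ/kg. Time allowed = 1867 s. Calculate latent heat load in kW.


Q_lat = m * h_fg / t
Q_lat = 992 * 316 / 1867
Q_lat = 167.9 kW

167.9


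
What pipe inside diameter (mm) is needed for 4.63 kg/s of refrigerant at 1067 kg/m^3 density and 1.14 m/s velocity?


A = m_dot / (rho * v) = 4.63 / (1067 * 1.14) = 0.003806376297 m^2
d = sqrt(4*A/pi) * 1000
d = 69.6 mm

69.6


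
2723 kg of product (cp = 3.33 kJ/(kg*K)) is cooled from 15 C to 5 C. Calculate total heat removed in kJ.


dT = 15 - (5) = 10 K
Q = m * cp * dT = 2723 * 3.33 * 10
Q = 90676 kJ

90676


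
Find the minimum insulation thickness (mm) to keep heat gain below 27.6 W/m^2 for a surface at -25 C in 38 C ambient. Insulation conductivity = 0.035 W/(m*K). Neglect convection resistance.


dT = 38 - (-25) = 63 K
thickness = k * dT / q_max * 1000
thickness = 0.035 * 63 / 27.6 * 1000
thickness = 79.9 mm

79.9


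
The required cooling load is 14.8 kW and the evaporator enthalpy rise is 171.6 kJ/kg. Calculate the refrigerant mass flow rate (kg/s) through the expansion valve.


m_dot = Q / dh
m_dot = 14.8 / 171.6
m_dot = 0.0862 kg/s

0.0862


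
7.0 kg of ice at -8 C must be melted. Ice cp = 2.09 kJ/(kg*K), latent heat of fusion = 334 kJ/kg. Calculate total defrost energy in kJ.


Sensible heat = cp * dT = 2.09 * 8 = 16.72 kJ/kg
Total per kg = 16.72 + 334 = 350.72 kJ/kg
Q = m * total = 7.0 * 350.72
Q = 2455.0 kJ

2455.0


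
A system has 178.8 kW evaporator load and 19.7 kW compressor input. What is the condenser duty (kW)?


Q_cond = Q_evap + W
Q_cond = 178.8 + 19.7
Q_cond = 198.5 kW

198.5


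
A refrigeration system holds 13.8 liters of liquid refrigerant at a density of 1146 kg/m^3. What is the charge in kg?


Charge = V * rho / 1000
Charge = 13.8 * 1146 / 1000
Charge = 15.81 kg

15.81


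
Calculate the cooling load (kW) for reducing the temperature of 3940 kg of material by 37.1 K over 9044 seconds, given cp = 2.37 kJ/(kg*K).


Q = m * cp * dT / t
Q = 3940 * 2.37 * 37.1 / 9044
Q = 38.305 kW

38.305


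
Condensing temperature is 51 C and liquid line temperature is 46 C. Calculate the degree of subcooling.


Subcooling = T_cond - T_liquid
Subcooling = 51 - 46
Subcooling = 5 K

5


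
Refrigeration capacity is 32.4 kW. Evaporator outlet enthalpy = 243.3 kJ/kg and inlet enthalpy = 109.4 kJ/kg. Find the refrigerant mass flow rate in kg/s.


dh = 243.3 - 109.4 = 133.9 kJ/kg
m_dot = Q / dh = 32.4 / 133.9 = 0.242 kg/s

0.242


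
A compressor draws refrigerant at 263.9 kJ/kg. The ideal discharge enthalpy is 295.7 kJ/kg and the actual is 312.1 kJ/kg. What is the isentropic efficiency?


dh_ideal = 295.7 - 263.9 = 31.8 kJ/kg
dh_actual = 312.1 - 263.9 = 48.2 kJ/kg
eta_s = dh_ideal / dh_actual = 31.8 / 48.2
eta_s = 0.6598

0.6598


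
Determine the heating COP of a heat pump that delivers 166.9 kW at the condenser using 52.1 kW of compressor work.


COP_hp = Q_cond / W
COP_hp = 166.9 / 52.1
COP_hp = 3.203

3.203


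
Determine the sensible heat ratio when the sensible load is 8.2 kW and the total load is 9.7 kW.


SHR = Q_sensible / Q_total
SHR = 8.2 / 9.7
SHR = 0.845

0.845


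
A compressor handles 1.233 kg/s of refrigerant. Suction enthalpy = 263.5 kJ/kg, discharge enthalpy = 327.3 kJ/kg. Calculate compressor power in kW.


dh = 327.3 - 263.5 = 63.8 kJ/kg
W = m_dot * dh = 1.233 * 63.8 = 78.67 kW

78.67


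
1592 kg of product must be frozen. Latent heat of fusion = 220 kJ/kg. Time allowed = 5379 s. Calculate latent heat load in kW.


Q_lat = m * h_fg / t
Q_lat = 1592 * 220 / 5379
Q_lat = 65.11 kW

65.11


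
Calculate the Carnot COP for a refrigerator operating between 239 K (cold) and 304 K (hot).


dT = 304 - 239 = 65 K
COP_carnot = T_cold / dT = 239 / 65
COP_carnot = 3.677

3.677


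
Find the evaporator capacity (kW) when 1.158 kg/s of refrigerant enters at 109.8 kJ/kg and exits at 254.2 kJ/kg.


dh = 254.2 - 109.8 = 144.4 kJ/kg
Q_evap = m_dot * dh = 1.158 * 144.4
Q_evap = 167.22 kW

167.22


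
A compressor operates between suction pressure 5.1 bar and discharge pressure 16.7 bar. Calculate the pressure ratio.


PR = P_high / P_low
PR = 16.7 / 5.1
PR = 3.275

3.275


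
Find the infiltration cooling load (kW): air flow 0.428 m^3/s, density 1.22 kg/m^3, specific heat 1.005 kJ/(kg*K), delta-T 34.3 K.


Q = V_dot * rho * cp * dT
Q = 0.428 * 1.22 * 1.005 * 34.3
Q = 18.0 kW

18.0


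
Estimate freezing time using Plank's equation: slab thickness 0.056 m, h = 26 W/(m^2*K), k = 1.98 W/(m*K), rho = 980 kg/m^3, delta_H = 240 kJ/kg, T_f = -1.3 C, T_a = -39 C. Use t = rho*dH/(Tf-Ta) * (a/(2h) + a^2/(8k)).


dT = -1.3 - (-39) = 37.7 K
term1 = a/(2h) = 0.056/(2*26) = 0.001076923077
term2 = a^2/(8k) = 0.056^2/(8*1.98) = 0.000197979798
t = rho*dH*1000/dT * (term1 + term2)
t = 980*240*1000/37.7 * (0.001076923077 + 0.000197979798)
t = 7954 s

7954


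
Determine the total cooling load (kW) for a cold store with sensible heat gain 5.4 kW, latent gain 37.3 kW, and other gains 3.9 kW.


Q_total = Q_s + Q_l + Q_misc
Q_total = 5.4 + 37.3 + 3.9
Q_total = 46.6 kW

46.6


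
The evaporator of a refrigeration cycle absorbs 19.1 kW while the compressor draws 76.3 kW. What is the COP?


COP = Q_evap / W
COP = 19.1 / 76.3
COP = 0.25

0.25


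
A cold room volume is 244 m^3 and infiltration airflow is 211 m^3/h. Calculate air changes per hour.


ACH = flow / volume
ACH = 211 / 244
ACH = 0.865

0.865


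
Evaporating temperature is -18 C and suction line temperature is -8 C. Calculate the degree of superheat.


Superheat = T_suction - T_evap
Superheat = -8 - (-18)
Superheat = 10 K

10


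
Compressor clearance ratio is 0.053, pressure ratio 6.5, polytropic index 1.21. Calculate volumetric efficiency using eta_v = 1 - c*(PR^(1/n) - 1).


PR^(1/n) = 6.5^(1/1.21) = 4.69709366
eta_v = 1 - 0.053 * (4.69709366 - 1)
eta_v = 0.8041

0.8041


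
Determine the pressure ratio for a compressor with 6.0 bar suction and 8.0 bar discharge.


PR = P_high / P_low
PR = 8.0 / 6.0
PR = 1.333

1.333


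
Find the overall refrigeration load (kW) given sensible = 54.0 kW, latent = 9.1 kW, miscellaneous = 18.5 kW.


Q_total = Q_s + Q_l + Q_misc
Q_total = 54.0 + 9.1 + 18.5
Q_total = 81.6 kW

81.6


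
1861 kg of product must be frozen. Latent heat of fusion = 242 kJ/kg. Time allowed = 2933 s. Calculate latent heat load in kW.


Q_lat = m * h_fg / t
Q_lat = 1861 * 242 / 2933
Q_lat = 153.55 kW

153.55


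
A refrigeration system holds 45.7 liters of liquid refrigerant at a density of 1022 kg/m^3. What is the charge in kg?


Charge = V * rho / 1000
Charge = 45.7 * 1022 / 1000
Charge = 46.71 kg

46.71


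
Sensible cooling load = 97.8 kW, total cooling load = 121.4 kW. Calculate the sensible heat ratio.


SHR = Q_sensible / Q_total
SHR = 97.8 / 121.4
SHR = 0.806

0.806


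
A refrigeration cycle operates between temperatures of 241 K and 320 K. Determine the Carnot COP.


dT = 320 - 241 = 79 K
COP_carnot = T_cold / dT = 241 / 79
COP_carnot = 3.051

3.051


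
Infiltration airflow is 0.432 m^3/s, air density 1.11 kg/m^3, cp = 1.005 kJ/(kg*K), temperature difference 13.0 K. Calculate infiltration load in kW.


Q = V_dot * rho * cp * dT
Q = 0.432 * 1.11 * 1.005 * 13.0
Q = 6.265 kW

6.265


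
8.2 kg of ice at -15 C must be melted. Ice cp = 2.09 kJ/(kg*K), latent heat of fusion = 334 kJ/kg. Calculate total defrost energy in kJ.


Sensible heat = cp * dT = 2.09 * 15 = 31.35 kJ/kg
Total per kg = 31.35 + 334 = 365.35 kJ/kg
Q = m * total = 8.2 * 365.35
Q = 2995.9 kJ

2995.9


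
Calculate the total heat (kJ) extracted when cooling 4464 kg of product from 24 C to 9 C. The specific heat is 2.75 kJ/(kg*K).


dT = 24 - (9) = 15 K
Q = m * cp * dT = 4464 * 2.75 * 15
Q = 184140 kJ

184140


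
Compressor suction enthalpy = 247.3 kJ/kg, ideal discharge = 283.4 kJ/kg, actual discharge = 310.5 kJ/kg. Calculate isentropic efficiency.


dh_ideal = 283.4 - 247.3 = 36.1 kJ/kg
dh_actual = 310.5 - 247.3 = 63.2 kJ/kg
eta_s = dh_ideal / dh_actual = 36.1 / 63.2
eta_s = 0.5712

0.5712


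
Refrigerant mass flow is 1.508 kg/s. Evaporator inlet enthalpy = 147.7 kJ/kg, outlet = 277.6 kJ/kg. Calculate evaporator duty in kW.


dh = 277.6 - 147.7 = 129.9 kJ/kg
Q_evap = m_dot * dh = 1.508 * 129.9
Q_evap = 195.89 kW

195.89


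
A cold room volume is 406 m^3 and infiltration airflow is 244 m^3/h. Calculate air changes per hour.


ACH = flow / volume
ACH = 244 / 406
ACH = 0.601

0.601


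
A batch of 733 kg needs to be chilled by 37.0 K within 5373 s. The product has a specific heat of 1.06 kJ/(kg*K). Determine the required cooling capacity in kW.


Q = m * cp * dT / t
Q = 733 * 1.06 * 37.0 / 5373
Q = 5.351 kW

5.351


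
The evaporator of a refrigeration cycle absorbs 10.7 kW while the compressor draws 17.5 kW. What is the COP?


COP = Q_evap / W
COP = 10.7 / 17.5
COP = 0.611

0.611


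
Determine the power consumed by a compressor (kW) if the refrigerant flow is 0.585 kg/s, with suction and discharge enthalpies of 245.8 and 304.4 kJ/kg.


dh = 304.4 - 245.8 = 58.6 kJ/kg
W = m_dot * dh = 0.585 * 58.6 = 34.28 kW

34.28


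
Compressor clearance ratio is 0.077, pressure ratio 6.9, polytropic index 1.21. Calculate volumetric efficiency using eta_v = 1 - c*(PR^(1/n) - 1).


PR^(1/n) = 6.9^(1/1.21) = 4.93473359
eta_v = 1 - 0.077 * (4.93473359 - 1)
eta_v = 0.697

0.697


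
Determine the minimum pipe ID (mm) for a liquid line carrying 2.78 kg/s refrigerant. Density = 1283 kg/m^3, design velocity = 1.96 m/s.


A = m_dot / (rho * v) = 2.78 / (1283 * 1.96) = 0.001105508454 m^2
d = sqrt(4*A/pi) * 1000
d = 37.5 mm

37.5


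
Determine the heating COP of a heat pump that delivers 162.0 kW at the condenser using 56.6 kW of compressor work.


COP_hp = Q_cond / W
COP_hp = 162.0 / 56.6
COP_hp = 2.862

2.862


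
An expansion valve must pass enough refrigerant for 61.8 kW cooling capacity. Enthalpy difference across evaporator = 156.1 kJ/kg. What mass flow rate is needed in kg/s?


m_dot = Q / dh
m_dot = 61.8 / 156.1
m_dot = 0.3959 kg/s

0.3959


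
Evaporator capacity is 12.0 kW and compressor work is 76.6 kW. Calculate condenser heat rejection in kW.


Q_cond = Q_evap + W
Q_cond = 12.0 + 76.6
Q_cond = 88.6 kW

88.6


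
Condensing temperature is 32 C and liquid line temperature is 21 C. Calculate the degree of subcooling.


Subcooling = T_cond - T_liquid
Subcooling = 32 - 21
Subcooling = 11 K

11


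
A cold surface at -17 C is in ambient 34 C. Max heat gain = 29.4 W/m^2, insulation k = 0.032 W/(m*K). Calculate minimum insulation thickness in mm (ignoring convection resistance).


dT = 34 - (-17) = 51 K
thickness = k * dT / q_max * 1000
thickness = 0.032 * 51 / 29.4 * 1000
thickness = 55.5 mm

55.5


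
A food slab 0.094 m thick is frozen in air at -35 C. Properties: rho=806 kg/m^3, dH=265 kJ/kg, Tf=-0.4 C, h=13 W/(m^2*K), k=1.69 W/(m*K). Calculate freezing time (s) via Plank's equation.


dT = -0.4 - (-35) = 34.6 K
term1 = a/(2h) = 0.094/(2*13) = 0.003615384615
term2 = a^2/(8k) = 0.094^2/(8*1.69) = 0.0006535502959
t = rho*dH*1000/dT * (term1 + term2)
t = 806*265*1000/34.6 * (0.003615384615 + 0.0006535502959)
t = 26353 s

26353


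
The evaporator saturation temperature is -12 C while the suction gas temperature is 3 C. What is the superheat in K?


Superheat = T_suction - T_evap
Superheat = 3 - (-12)
Superheat = 15 K

15


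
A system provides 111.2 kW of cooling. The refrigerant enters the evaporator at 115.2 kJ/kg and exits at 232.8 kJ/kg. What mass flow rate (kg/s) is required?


dh = 232.8 - 115.2 = 117.6 kJ/kg
m_dot = Q / dh = 111.2 / 117.6 = 0.9456 kg/s

0.9456


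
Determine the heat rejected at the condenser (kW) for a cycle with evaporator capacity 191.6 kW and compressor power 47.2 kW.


Q_cond = Q_evap + W
Q_cond = 191.6 + 47.2
Q_cond = 238.8 kW

238.8


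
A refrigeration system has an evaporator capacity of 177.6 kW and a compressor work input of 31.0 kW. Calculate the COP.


COP = Q_evap / W
COP = 177.6 / 31.0
COP = 5.729

5.729


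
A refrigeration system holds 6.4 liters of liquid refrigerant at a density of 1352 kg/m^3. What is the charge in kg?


Charge = V * rho / 1000
Charge = 6.4 * 1352 / 1000
Charge = 8.65 kg

8.65


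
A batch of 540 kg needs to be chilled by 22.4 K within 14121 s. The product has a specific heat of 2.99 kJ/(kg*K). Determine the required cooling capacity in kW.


Q = m * cp * dT / t
Q = 540 * 2.99 * 22.4 / 14121
Q = 2.561 kW

2.561


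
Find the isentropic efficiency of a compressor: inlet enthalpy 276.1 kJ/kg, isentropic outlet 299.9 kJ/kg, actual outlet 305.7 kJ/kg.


dh_ideal = 299.9 - 276.1 = 23.8 kJ/kg
dh_actual = 305.7 - 276.1 = 29.6 kJ/kg
eta_s = dh_ideal / dh_actual = 23.8 / 29.6
eta_s = 0.8041

0.8041


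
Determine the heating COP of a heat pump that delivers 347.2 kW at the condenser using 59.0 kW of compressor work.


COP_hp = Q_cond / W
COP_hp = 347.2 / 59.0
COP_hp = 5.885

5.885


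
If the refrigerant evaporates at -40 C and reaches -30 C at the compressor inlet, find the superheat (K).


Superheat = T_suction - T_evap
Superheat = -30 - (-40)
Superheat = 10 K

10


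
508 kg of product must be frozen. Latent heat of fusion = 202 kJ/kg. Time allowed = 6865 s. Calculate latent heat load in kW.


Q_lat = m * h_fg / t
Q_lat = 508 * 202 / 6865
Q_lat = 14.95 kW

14.95


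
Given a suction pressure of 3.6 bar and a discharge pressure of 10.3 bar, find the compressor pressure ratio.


PR = P_high / P_low
PR = 10.3 / 3.6
PR = 2.861

2.861


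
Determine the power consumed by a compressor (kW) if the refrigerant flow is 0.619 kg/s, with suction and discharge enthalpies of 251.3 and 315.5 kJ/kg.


dh = 315.5 - 251.3 = 64.2 kJ/kg
W = m_dot * dh = 0.619 * 64.2 = 39.74 kW

39.74


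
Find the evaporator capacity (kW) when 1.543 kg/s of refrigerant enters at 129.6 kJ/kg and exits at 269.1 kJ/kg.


dh = 269.1 - 129.6 = 139.5 kJ/kg
Q_evap = m_dot * dh = 1.543 * 139.5
Q_evap = 215.25 kW

215.25


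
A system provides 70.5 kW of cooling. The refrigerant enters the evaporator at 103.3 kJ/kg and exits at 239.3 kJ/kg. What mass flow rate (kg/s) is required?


dh = 239.3 - 103.3 = 136.0 kJ/kg
m_dot = Q / dh = 70.5 / 136.0 = 0.5184 kg/s

0.5184


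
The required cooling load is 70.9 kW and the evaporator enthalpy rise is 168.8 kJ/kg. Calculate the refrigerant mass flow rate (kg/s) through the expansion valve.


m_dot = Q / dh
m_dot = 70.9 / 168.8
m_dot = 0.42 kg/s

0.42


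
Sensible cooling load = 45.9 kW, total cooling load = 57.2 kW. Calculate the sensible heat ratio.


SHR = Q_sensible / Q_total
SHR = 45.9 / 57.2
SHR = 0.802

0.802


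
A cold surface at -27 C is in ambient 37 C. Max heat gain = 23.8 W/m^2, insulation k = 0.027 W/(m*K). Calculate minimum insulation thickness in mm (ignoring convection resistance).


dT = 37 - (-27) = 64 K
thickness = k * dT / q_max * 1000
thickness = 0.027 * 64 / 23.8 * 1000
thickness = 72.6 mm

72.6


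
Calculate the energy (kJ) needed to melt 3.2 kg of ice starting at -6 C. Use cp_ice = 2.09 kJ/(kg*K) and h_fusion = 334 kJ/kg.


Sensible heat = cp * dT = 2.09 * 6 = 12.54 kJ/kg
Total per kg = 12.54 + 334 = 346.54 kJ/kg
Q = m * total = 3.2 * 346.54
Q = 1108.9 kJ

1108.9


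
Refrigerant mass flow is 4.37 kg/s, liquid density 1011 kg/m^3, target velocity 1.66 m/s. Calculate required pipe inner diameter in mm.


A = m_dot / (rho * v) = 4.37 / (1011 * 1.66) = 0.00260388736 m^2
d = sqrt(4*A/pi) * 1000
d = 57.6 mm

57.6


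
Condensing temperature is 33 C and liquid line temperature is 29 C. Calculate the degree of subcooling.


Subcooling = T_cond - T_liquid
Subcooling = 33 - 29
Subcooling = 4 K

4


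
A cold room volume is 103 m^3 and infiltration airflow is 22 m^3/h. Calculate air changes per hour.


ACH = flow / volume
ACH = 22 / 103
ACH = 0.214

0.214


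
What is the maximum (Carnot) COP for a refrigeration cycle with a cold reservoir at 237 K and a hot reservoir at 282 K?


dT = 282 - 237 = 45 K
COP_carnot = T_cold / dT = 237 / 45
COP_carnot = 5.267

5.267


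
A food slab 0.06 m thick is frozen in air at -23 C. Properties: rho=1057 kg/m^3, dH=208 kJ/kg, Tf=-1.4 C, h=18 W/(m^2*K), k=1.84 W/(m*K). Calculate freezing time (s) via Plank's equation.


dT = -1.4 - (-23) = 21.6 K
term1 = a/(2h) = 0.06/(2*18) = 0.001666666667
term2 = a^2/(8k) = 0.06^2/(8*1.84) = 0.0002445652174
t = rho*dH*1000/dT * (term1 + term2)
t = 1057*208*1000/21.6 * (0.001666666667 + 0.0002445652174)
t = 19454 s

19454


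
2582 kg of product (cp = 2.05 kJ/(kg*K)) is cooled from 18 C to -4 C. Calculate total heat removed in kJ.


dT = 18 - (-4) = 22 K
Q = m * cp * dT = 2582 * 2.05 * 22
Q = 116448 kJ

116448


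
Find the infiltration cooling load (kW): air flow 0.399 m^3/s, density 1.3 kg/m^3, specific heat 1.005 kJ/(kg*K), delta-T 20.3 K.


Q = V_dot * rho * cp * dT
Q = 0.399 * 1.3 * 1.005 * 20.3
Q = 10.582 kW

10.582


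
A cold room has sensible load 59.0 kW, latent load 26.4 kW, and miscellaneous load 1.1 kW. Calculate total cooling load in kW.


Q_total = Q_s + Q_l + Q_misc
Q_total = 59.0 + 26.4 + 1.1
Q_total = 86.5 kW

86.5


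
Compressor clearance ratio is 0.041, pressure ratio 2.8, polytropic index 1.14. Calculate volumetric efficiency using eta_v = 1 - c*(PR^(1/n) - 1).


PR^(1/n) = 2.8^(1/1.14) = 2.46742458
eta_v = 1 - 0.041 * (2.46742458 - 1)
eta_v = 0.9398

0.9398


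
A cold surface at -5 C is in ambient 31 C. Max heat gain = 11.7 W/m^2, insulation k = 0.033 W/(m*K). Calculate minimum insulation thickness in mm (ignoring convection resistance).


dT = 31 - (-5) = 36 K
thickness = k * dT / q_max * 1000
thickness = 0.033 * 36 / 11.7 * 1000
thickness = 101.5 mm

101.5


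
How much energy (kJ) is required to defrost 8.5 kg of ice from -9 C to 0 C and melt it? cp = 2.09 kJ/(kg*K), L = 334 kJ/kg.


Sensible heat = cp * dT = 2.09 * 9 = 18.81 kJ/kg
Total per kg = 18.81 + 334 = 352.81 kJ/kg
Q = m * total = 8.5 * 352.81
Q = 2998.9 kJ

2998.9


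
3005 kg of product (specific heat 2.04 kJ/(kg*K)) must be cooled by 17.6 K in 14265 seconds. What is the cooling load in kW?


Q = m * cp * dT / t
Q = 3005 * 2.04 * 17.6 / 14265
Q = 7.563 kW

7.563


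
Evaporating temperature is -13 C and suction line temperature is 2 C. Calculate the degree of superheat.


Superheat = T_suction - T_evap
Superheat = 2 - (-13)
Superheat = 15 K

15


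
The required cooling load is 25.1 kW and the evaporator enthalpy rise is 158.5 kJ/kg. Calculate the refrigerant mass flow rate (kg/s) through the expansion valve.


m_dot = Q / dh
m_dot = 25.1 / 158.5
m_dot = 0.1584 kg/s

0.1584


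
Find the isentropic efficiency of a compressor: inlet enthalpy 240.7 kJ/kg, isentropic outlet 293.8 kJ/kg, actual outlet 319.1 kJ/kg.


dh_ideal = 293.8 - 240.7 = 53.1 kJ/kg
dh_actual = 319.1 - 240.7 = 78.4 kJ/kg
eta_s = dh_ideal / dh_actual = 53.1 / 78.4
eta_s = 0.6773

0.6773


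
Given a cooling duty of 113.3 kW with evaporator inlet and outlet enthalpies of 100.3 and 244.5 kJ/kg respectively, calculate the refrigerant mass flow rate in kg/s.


dh = 244.5 - 100.3 = 144.2 kJ/kg
m_dot = Q / dh = 113.3 / 144.2 = 0.7857 kg/s

0.7857


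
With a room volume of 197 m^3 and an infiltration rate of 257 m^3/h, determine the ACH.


ACH = flow / volume
ACH = 257 / 197
ACH = 1.305

1.305


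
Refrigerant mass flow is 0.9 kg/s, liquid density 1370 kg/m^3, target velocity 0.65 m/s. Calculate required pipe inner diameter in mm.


A = m_dot / (rho * v) = 0.9 / (1370 * 0.65) = 0.001010668164 m^2
d = sqrt(4*A/pi) * 1000
d = 35.9 mm

35.9


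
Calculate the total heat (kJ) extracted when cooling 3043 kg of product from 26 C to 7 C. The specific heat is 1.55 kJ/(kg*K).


dT = 26 - (7) = 19 K
Q = m * cp * dT = 3043 * 1.55 * 19
Q = 89616 kJ

89616


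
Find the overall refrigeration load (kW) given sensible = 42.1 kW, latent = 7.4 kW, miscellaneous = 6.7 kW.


Q_total = Q_s + Q_l + Q_misc
Q_total = 42.1 + 7.4 + 6.7
Q_total = 56.2 kW

56.2


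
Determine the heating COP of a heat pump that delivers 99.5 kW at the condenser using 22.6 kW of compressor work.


COP_hp = Q_cond / W
COP_hp = 99.5 / 22.6
COP_hp = 4.403

4.403


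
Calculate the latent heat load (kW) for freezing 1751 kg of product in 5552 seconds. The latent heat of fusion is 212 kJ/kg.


Q_lat = m * h_fg / t
Q_lat = 1751 * 212 / 5552
Q_lat = 66.86 kW

66.86


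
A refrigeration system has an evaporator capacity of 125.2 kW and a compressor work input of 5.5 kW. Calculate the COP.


COP = Q_evap / W
COP = 125.2 / 5.5
COP = 22.764

22.764


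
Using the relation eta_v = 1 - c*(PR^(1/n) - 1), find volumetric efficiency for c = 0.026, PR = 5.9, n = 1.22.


PR^(1/n) = 5.9^(1/1.22) = 4.28396497
eta_v = 1 - 0.026 * (4.28396497 - 1)
eta_v = 0.9146

0.9146


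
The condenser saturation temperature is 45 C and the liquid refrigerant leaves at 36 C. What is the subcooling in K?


Subcooling = T_cond - T_liquid
Subcooling = 45 - 36
Subcooling = 9 K

9


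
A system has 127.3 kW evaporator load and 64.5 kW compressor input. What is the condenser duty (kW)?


Q_cond = Q_evap + W
Q_cond = 127.3 + 64.5
Q_cond = 191.8 kW

191.8


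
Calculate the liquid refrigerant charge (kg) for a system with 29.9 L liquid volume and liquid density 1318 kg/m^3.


Charge = V * rho / 1000
Charge = 29.9 * 1318 / 1000
Charge = 39.41 kg

39.41


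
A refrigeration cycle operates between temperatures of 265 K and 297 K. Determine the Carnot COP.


dT = 297 - 265 = 32 K
COP_carnot = T_cold / dT = 265 / 32
COP_carnot = 8.281

8.281


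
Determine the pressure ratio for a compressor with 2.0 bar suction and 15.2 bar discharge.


PR = P_high / P_low
PR = 15.2 / 2.0
PR = 7.6

7.6


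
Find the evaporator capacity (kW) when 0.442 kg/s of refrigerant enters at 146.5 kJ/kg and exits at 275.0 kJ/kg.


dh = 275.0 - 146.5 = 128.5 kJ/kg
Q_evap = m_dot * dh = 0.442 * 128.5
Q_evap = 56.8 kW

56.8


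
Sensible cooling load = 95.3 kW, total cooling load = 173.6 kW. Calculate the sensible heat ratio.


SHR = Q_sensible / Q_total
SHR = 95.3 / 173.6
SHR = 0.549

0.549


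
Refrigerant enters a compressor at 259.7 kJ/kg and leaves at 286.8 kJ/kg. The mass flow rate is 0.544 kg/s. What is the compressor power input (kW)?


dh = 286.8 - 259.7 = 27.1 kJ/kg
W = m_dot * dh = 0.544 * 27.1 = 14.74 kW

14.74


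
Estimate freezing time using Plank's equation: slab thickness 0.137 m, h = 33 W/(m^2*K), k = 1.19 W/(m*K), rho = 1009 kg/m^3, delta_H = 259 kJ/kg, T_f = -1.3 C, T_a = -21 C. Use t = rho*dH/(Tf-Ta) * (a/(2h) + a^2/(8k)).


dT = -1.3 - (-21) = 19.7 K
term1 = a/(2h) = 0.137/(2*33) = 0.002075757576
term2 = a^2/(8k) = 0.137^2/(8*1.19) = 0.001971533613
t = rho*dH*1000/dT * (term1 + term2)
t = 1009*259*1000/19.7 * (0.002075757576 + 0.001971533613)
t = 53689 s

53689


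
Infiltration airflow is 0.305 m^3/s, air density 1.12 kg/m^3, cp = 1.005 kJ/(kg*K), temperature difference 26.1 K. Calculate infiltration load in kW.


Q = V_dot * rho * cp * dT
Q = 0.305 * 1.12 * 1.005 * 26.1
Q = 8.96 kW

8.96


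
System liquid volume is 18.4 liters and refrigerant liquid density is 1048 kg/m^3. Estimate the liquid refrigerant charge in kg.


Charge = V * rho / 1000
Charge = 18.4 * 1048 / 1000
Charge = 19.28 kg

19.28


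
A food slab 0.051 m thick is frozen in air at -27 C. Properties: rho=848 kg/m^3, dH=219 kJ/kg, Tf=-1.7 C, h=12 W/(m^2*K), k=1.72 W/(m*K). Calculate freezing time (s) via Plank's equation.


dT = -1.7 - (-27) = 25.3 K
term1 = a/(2h) = 0.051/(2*12) = 0.002125
term2 = a^2/(8k) = 0.051^2/(8*1.72) = 0.0001890261628
t = rho*dH*1000/dT * (term1 + term2)
t = 848*219*1000/25.3 * (0.002125 + 0.0001890261628)
t = 16986 s

16986


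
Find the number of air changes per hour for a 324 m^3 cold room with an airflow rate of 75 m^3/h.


ACH = flow / volume
ACH = 75 / 324
ACH = 0.231

0.231


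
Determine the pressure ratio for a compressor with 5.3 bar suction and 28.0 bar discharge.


PR = P_high / P_low
PR = 28.0 / 5.3
PR = 5.283

5.283


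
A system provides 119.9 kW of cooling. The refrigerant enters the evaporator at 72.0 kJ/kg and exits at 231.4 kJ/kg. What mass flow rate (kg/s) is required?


dh = 231.4 - 72.0 = 159.4 kJ/kg
m_dot = Q / dh = 119.9 / 159.4 = 0.7522 kg/s

0.7522


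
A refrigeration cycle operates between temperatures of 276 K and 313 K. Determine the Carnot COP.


dT = 313 - 276 = 37 K
COP_carnot = T_cold / dT = 276 / 37
COP_carnot = 7.459

7.459


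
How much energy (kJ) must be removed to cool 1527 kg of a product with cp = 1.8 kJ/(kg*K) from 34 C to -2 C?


dT = 34 - (-2) = 36 K
Q = m * cp * dT = 1527 * 1.8 * 36
Q = 98950 kJ

98950


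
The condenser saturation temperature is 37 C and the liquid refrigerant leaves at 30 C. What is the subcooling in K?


Subcooling = T_cond - T_liquid
Subcooling = 37 - 30
Subcooling = 7 K

7


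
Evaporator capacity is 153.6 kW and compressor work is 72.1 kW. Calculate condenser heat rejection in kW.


Q_cond = Q_evap + W
Q_cond = 153.6 + 72.1
Q_cond = 225.7 kW

225.7


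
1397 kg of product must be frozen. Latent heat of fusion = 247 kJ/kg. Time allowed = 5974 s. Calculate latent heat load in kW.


Q_lat = m * h_fg / t
Q_lat = 1397 * 247 / 5974
Q_lat = 57.76 kW

57.76


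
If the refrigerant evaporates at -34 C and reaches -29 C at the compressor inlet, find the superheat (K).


Superheat = T_suction - T_evap
Superheat = -29 - (-34)
Superheat = 5 K

5


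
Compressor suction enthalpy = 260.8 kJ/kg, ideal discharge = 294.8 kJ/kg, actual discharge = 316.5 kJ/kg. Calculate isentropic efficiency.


dh_ideal = 294.8 - 260.8 = 34.0 kJ/kg
dh_actual = 316.5 - 260.8 = 55.7 kJ/kg
eta_s = dh_ideal / dh_actual = 34.0 / 55.7
eta_s = 0.6104

0.6104


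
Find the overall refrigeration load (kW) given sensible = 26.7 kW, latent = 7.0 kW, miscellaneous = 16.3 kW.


Q_total = Q_s + Q_l + Q_misc
Q_total = 26.7 + 7.0 + 16.3
Q_total = 50.0 kW

50.0


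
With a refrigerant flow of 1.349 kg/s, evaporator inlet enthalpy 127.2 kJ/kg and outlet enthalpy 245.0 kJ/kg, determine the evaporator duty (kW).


dh = 245.0 - 127.2 = 117.8 kJ/kg
Q_evap = m_dot * dh = 1.349 * 117.8
Q_evap = 158.91 kW

158.91


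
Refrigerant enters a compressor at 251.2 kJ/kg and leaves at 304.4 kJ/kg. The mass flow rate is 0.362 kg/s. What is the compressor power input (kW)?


dh = 304.4 - 251.2 = 53.2 kJ/kg
W = m_dot * dh = 0.362 * 53.2 = 19.26 kW

19.26


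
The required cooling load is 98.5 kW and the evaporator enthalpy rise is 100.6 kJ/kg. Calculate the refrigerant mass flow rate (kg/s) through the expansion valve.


m_dot = Q / dh
m_dot = 98.5 / 100.6
m_dot = 0.9791 kg/s

0.9791


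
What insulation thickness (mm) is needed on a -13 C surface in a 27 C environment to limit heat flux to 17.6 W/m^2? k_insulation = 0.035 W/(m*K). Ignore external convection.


dT = 27 - (-13) = 40 K
thickness = k * dT / q_max * 1000
thickness = 0.035 * 40 / 17.6 * 1000
thickness = 79.5 mm

79.5


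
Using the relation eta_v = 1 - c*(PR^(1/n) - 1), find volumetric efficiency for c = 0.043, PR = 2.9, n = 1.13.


PR^(1/n) = 2.9^(1/1.13) = 2.56567574
eta_v = 1 - 0.043 * (2.56567574 - 1)
eta_v = 0.9327

0.9327


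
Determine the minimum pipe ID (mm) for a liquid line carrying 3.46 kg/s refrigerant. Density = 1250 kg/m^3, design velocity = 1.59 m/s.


A = m_dot / (rho * v) = 3.46 / (1250 * 1.59) = 0.001740880503 m^2
d = sqrt(4*A/pi) * 1000
d = 47.1 mm

47.1


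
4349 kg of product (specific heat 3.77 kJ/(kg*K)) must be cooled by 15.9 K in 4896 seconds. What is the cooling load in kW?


Q = m * cp * dT / t
Q = 4349 * 3.77 * 15.9 / 4896
Q = 53.246 kW

53.246


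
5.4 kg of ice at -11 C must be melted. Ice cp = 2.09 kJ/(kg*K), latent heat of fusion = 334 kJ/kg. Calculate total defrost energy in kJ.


Sensible heat = cp * dT = 2.09 * 11 = 22.99 kJ/kg
Total per kg = 22.99 + 334 = 356.99 kJ/kg
Q = m * total = 5.4 * 356.99
Q = 1927.7 kJ

1927.7


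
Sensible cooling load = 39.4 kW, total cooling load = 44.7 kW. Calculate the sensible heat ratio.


SHR = Q_sensible / Q_total
SHR = 39.4 / 44.7
SHR = 0.881

0.881


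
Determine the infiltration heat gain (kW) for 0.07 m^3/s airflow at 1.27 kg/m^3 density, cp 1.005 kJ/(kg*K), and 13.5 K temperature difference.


Q = V_dot * rho * cp * dT
Q = 0.07 * 1.27 * 1.005 * 13.5
Q = 1.206 kW

1.206


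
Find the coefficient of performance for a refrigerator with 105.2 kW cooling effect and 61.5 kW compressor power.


COP = Q_evap / W
COP = 105.2 / 61.5
COP = 1.711

1.711


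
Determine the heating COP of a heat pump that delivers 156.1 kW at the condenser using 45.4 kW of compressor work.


COP_hp = Q_cond / W
COP_hp = 156.1 / 45.4
COP_hp = 3.438

3.438


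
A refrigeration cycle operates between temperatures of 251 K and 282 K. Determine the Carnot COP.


dT = 282 - 251 = 31 K
COP_carnot = T_cold / dT = 251 / 31
COP_carnot = 8.097

8.097


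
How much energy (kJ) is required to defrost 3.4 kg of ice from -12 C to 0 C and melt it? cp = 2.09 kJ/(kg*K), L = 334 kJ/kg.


Sensible heat = cp * dT = 2.09 * 12 = 25.08 kJ/kg
Total per kg = 25.08 + 334 = 359.08 kJ/kg
Q = m * total = 3.4 * 359.08
Q = 1220.9 kJ

1220.9


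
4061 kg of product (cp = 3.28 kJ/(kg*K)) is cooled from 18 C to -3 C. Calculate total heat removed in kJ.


dT = 18 - (-3) = 21 K
Q = m * cp * dT = 4061 * 3.28 * 21
Q = 279722 kJ

279722


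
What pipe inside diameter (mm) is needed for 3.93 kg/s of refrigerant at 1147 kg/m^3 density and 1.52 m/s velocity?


A = m_dot / (rho * v) = 3.93 / (1147 * 1.52) = 0.002254164181 m^2
d = sqrt(4*A/pi) * 1000
d = 53.6 mm

53.6


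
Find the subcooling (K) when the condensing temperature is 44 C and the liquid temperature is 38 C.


Subcooling = T_cond - T_liquid
Subcooling = 44 - 38
Subcooling = 6 K

6


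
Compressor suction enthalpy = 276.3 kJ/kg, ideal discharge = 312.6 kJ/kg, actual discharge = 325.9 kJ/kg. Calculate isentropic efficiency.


dh_ideal = 312.6 - 276.3 = 36.3 kJ/kg
dh_actual = 325.9 - 276.3 = 49.6 kJ/kg
eta_s = dh_ideal / dh_actual = 36.3 / 49.6
eta_s = 0.7319

0.7319


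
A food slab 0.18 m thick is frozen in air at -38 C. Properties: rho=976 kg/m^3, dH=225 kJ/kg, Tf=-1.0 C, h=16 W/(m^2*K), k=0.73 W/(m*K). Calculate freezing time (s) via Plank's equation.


dT = -1.0 - (-38) = 37.0 K
term1 = a/(2h) = 0.18/(2*16) = 0.005625
term2 = a^2/(8k) = 0.18^2/(8*0.73) = 0.005547945205
t = rho*dH*1000/dT * (term1 + term2)
t = 976*225*1000/37.0 * (0.005625 + 0.005547945205)
t = 66313 s

66313


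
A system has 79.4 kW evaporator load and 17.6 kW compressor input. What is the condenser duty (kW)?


Q_cond = Q_evap + W
Q_cond = 79.4 + 17.6
Q_cond = 97.0 kW

97.0


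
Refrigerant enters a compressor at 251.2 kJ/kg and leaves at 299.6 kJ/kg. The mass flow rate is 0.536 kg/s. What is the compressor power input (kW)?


dh = 299.6 - 251.2 = 48.4 kJ/kg
W = m_dot * dh = 0.536 * 48.4 = 25.94 kW

25.94


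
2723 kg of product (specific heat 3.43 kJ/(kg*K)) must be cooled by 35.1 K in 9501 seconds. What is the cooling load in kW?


Q = m * cp * dT / t
Q = 2723 * 3.43 * 35.1 / 9501
Q = 34.505 kW

34.505


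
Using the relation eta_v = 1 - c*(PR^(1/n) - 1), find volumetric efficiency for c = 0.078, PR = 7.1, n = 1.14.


PR^(1/n) = 7.1^(1/1.14) = 5.58107488
eta_v = 1 - 0.078 * (5.58107488 - 1)
eta_v = 0.6427

0.6427


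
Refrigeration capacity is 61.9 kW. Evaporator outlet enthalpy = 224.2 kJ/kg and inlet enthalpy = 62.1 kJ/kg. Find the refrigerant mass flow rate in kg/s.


dh = 224.2 - 62.1 = 162.1 kJ/kg
m_dot = Q / dh = 61.9 / 162.1 = 0.3819 kg/s

0.3819


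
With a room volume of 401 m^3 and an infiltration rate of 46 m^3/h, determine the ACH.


ACH = flow / volume
ACH = 46 / 401
ACH = 0.115

0.115


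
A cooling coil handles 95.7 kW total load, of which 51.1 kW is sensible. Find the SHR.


SHR = Q_sensible / Q_total
SHR = 51.1 / 95.7
SHR = 0.534

0.534


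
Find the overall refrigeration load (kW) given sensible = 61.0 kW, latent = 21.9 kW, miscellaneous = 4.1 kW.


Q_total = Q_s + Q_l + Q_misc
Q_total = 61.0 + 21.9 + 4.1
Q_total = 87.0 kW

87.0


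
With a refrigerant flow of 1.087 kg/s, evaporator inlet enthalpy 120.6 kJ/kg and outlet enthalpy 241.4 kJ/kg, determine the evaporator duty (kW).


dh = 241.4 - 120.6 = 120.8 kJ/kg
Q_evap = m_dot * dh = 1.087 * 120.8
Q_evap = 131.31 kW

131.31


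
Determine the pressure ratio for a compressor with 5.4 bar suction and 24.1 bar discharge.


PR = P_high / P_low
PR = 24.1 / 5.4
PR = 4.463

4.463


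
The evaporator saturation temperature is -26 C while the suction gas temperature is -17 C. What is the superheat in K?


Superheat = T_suction - T_evap
Superheat = -17 - (-26)
Superheat = 9 K

9


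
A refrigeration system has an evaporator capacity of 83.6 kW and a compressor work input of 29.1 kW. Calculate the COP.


COP = Q_evap / W
COP = 83.6 / 29.1
COP = 2.873

2.873


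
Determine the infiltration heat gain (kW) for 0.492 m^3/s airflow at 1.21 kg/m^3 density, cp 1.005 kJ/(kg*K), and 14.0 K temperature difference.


Q = V_dot * rho * cp * dT
Q = 0.492 * 1.21 * 1.005 * 14.0
Q = 8.376 kW

8.376


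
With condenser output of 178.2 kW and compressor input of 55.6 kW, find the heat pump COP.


COP_hp = Q_cond / W
COP_hp = 178.2 / 55.6
COP_hp = 3.205

3.205


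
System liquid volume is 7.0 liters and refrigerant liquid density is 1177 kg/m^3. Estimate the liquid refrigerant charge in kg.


Charge = V * rho / 1000
Charge = 7.0 * 1177 / 1000
Charge = 8.24 kg

8.24


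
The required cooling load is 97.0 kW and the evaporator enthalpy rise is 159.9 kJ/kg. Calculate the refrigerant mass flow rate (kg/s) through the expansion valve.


m_dot = Q / dh
m_dot = 97.0 / 159.9
m_dot = 0.6066 kg/s

0.6066


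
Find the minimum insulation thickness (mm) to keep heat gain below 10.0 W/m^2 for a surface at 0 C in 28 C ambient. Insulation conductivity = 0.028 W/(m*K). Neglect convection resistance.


dT = 28 - (0) = 28 K
thickness = k * dT / q_max * 1000
thickness = 0.028 * 28 / 10.0 * 1000
thickness = 78.4 mm

78.4


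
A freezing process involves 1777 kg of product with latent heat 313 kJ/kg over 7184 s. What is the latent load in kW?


Q_lat = m * h_fg / t
Q_lat = 1777 * 313 / 7184
Q_lat = 77.42 kW

77.42


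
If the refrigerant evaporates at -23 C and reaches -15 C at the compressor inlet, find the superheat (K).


Superheat = T_suction - T_evap
Superheat = -15 - (-23)
Superheat = 8 K

8


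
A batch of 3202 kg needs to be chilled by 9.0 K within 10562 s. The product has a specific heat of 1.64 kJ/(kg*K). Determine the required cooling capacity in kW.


Q = m * cp * dT / t
Q = 3202 * 1.64 * 9.0 / 10562
Q = 4.475 kW

4.475


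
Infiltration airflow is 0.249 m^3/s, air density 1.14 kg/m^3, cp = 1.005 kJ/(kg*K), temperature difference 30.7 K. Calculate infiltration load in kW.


Q = V_dot * rho * cp * dT
Q = 0.249 * 1.14 * 1.005 * 30.7
Q = 8.758 kW

8.758


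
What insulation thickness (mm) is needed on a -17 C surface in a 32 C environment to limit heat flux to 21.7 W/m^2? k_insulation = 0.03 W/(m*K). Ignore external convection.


dT = 32 - (-17) = 49 K
thickness = k * dT / q_max * 1000
thickness = 0.03 * 49 / 21.7 * 1000
thickness = 67.7 mm

67.7


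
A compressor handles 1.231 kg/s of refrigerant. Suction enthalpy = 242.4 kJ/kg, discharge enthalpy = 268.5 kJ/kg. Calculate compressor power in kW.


dh = 268.5 - 242.4 = 26.1 kJ/kg
W = m_dot * dh = 1.231 * 26.1 = 32.13 kW

32.13


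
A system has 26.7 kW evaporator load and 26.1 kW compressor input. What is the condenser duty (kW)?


Q_cond = Q_evap + W
Q_cond = 26.7 + 26.1
Q_cond = 52.8 kW

52.8


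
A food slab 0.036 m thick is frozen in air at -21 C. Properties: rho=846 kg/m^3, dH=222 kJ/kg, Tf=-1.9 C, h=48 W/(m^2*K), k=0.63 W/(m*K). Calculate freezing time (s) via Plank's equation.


dT = -1.9 - (-21) = 19.1 K
term1 = a/(2h) = 0.036/(2*48) = 0.000375
term2 = a^2/(8k) = 0.036^2/(8*0.63) = 0.0002571428571
t = rho*dH*1000/dT * (term1 + term2)
t = 846*222*1000/19.1 * (0.000375 + 0.0002571428571)
t = 6216 s

6216


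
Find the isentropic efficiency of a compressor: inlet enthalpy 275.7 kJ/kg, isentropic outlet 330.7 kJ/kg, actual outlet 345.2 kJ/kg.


dh_ideal = 330.7 - 275.7 = 55.0 kJ/kg
dh_actual = 345.2 - 275.7 = 69.5 kJ/kg
eta_s = dh_ideal / dh_actual = 55.0 / 69.5
eta_s = 0.7914

0.7914
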